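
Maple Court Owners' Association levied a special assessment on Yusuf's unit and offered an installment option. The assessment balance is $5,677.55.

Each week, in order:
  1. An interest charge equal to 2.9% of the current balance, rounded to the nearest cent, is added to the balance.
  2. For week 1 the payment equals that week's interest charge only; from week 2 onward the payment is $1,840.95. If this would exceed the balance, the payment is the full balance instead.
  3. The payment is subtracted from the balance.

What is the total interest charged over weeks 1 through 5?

$525.89

Week 1: $5,677.55 +$164.65 interest = $5,842.20; pay $164.65 → $5,677.55
Week 2: $5,677.55 +$164.65 interest = $5,842.20; pay $1,840.95 → $4,001.25
Week 3: $4,001.25 +$116.04 interest = $4,117.29; pay $1,840.95 → $2,276.34
Week 4: $2,276.34 +$66.01 interest = $2,342.35; pay $1,840.95 → $501.40
Week 5: $501.40 +$14.54 interest = $515.94; pay $515.94 → $0.00
Total interest: $164.65 + $164.65 + $116.04 + $66.01 + $14.54 = $525.89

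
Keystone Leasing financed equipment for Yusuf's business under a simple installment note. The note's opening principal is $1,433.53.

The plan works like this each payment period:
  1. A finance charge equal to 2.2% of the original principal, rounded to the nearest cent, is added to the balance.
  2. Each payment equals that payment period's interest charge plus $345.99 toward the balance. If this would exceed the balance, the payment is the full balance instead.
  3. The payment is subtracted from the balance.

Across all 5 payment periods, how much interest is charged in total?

Payment period 1: opening $1,433.53; interest $31.54 → $1,465.07; payment $377.53; balance $1,087.54
Payment period 2: opening $1,087.54; interest $31.54 → $1,119.08; payment $377.53; balance $741.55
Payment period 3: opening $741.55; interest $31.54 → $773.09; payment $377.53; balance $395.56
Payment period 4: opening $395.56; interest $31.54 → $427.10; payment $377.53; balance $49.57
Payment period 5: opening $49.57; interest $31.54 → $81.11; payment $81.11; balance $0.00
Total interest: $31.54 + $31.54 + $31.54 + $31.54 + $31.54 = $157.70

$157.70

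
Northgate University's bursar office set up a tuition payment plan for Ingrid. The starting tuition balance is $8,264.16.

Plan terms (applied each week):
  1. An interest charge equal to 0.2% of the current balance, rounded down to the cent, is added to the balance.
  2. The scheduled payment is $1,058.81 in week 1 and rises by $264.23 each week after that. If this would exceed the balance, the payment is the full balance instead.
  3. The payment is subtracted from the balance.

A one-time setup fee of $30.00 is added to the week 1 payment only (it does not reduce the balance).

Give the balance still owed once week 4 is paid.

$2,494.99

Week 1: opening $8,264.16; interest $16.52 → $8,280.68; payment $1,058.81 (+ $30.00 fee); balance $7,221.87
Week 2: opening $7,221.87; interest $14.44 → $7,236.31; payment $1,323.04; balance $5,913.27
Week 3: opening $5,913.27; interest $11.82 → $5,925.09; payment $1,587.27; balance $4,337.82
Week 4: opening $4,337.82; interest $8.67 → $4,346.49; payment $1,851.50; balance $2,494.99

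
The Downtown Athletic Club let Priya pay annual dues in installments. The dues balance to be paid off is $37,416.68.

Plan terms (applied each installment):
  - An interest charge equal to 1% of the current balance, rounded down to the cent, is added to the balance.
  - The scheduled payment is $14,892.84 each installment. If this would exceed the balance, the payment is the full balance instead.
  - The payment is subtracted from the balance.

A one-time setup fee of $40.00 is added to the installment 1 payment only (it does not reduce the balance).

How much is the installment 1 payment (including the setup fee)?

# | Opening | Interest | Payment | Fee | End bal
1 | $37,416.68 | $374.16 | $14,892.84 | $40.00 | $22,898.00

$14,932.84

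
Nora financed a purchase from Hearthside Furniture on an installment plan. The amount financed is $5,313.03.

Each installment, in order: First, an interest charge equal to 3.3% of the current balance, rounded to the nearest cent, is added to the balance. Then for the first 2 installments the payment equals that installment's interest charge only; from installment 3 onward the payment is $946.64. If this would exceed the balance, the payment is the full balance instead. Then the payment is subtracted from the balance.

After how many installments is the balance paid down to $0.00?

# | Opening | Interest | Payment | End bal
1 | $5,313.03 | $175.33 | $175.33 | $5,313.03
2 | $5,313.03 | $175.33 | $175.33 | $5,313.03
3 | $5,313.03 | $175.33 | $946.64 | $4,541.72
4 | $4,541.72 | $149.88 | $946.64 | $3,744.96
5 | $3,744.96 | $123.58 | $946.64 | $2,921.90
6 | $2,921.90 | $96.42 | $946.64 | $2,071.68
7 | $2,071.68 | $68.37 | $946.64 | $1,193.41
8 | $1,193.41 | $39.38 | $946.64 | $286.15
9 | $286.15 | $9.44 | $295.59 | $0.00
Balance reaches $0.00 in installment 9.

9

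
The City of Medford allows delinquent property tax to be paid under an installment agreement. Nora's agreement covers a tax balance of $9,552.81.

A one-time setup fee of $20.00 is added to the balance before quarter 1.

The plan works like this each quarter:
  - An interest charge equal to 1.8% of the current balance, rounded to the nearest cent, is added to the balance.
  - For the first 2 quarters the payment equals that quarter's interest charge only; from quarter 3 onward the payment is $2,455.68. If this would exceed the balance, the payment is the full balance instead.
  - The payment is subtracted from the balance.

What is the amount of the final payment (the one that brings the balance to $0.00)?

Quarter 1: $9,572.81 +$172.31 interest = $9,745.12; pay $172.31 → $9,572.81
Quarter 2: $9,572.81 +$172.31 interest = $9,745.12; pay $172.31 → $9,572.81
Quarter 3: $9,572.81 +$172.31 interest = $9,745.12; pay $2,455.68 → $7,289.44
Quarter 4: $7,289.44 +$131.21 interest = $7,420.65; pay $2,455.68 → $4,964.97
Quarter 5: $4,964.97 +$89.37 interest = $5,054.34; pay $2,455.68 → $2,598.66
Quarter 6: $2,598.66 +$46.78 interest = $2,645.44; pay $2,455.68 → $189.76
Quarter 7: $189.76 +$3.42 interest = $193.18; pay $193.18 → $0.00

$193.18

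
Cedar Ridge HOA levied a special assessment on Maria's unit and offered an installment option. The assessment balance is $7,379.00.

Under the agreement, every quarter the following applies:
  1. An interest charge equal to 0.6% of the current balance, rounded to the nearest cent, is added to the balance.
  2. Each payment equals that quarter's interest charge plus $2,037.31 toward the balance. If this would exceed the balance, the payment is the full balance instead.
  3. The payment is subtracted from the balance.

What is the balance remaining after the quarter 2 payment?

$3,304.38

# | Opening | Interest | Payment | End bal
1 | $7,379.00 | $44.27 | $2,081.58 | $5,341.69
2 | $5,341.69 | $32.05 | $2,069.36 | $3,304.38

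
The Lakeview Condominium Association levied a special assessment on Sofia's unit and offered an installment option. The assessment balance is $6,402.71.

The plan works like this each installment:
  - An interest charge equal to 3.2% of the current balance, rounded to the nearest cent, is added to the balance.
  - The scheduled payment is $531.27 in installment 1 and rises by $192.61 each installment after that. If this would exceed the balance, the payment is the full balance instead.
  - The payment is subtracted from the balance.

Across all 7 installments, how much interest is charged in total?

Installment 1: $6,402.71 +$204.89 interest = $6,607.60; pay $531.27 → $6,076.33
Installment 2: $6,076.33 +$194.44 interest = $6,270.77; pay $723.88 → $5,546.89
Installment 3: $5,546.89 +$177.50 interest = $5,724.39; pay $916.49 → $4,807.90
Installment 4: $4,807.90 +$153.85 interest = $4,961.75; pay $1,109.10 → $3,852.65
Installment 5: $3,852.65 +$123.28 interest = $3,975.93; pay $1,301.71 → $2,674.22
Installment 6: $2,674.22 +$85.58 interest = $2,759.80; pay $1,494.32 → $1,265.48
Installment 7: $1,265.48 +$40.50 interest = $1,305.98; pay $1,305.98 → $0.00
Total interest: $204.89 + $194.44 + $177.50 + $153.85 + $123.28 + $85.58 + $40.50 = $980.04

$980.04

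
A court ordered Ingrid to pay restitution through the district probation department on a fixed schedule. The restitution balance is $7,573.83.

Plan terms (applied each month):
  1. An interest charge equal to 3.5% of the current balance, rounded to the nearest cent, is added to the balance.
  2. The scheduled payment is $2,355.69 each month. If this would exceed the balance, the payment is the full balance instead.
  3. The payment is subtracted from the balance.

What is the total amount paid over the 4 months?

# | Opening | Interest | Payment | End bal
1 | $7,573.83 | $265.08 | $2,355.69 | $5,483.22
2 | $5,483.22 | $191.91 | $2,355.69 | $3,319.44
3 | $3,319.44 | $116.18 | $2,355.69 | $1,079.93
4 | $1,079.93 | $37.80 | $1,117.73 | $0.00
Total paid: $8,184.80

$8,184.80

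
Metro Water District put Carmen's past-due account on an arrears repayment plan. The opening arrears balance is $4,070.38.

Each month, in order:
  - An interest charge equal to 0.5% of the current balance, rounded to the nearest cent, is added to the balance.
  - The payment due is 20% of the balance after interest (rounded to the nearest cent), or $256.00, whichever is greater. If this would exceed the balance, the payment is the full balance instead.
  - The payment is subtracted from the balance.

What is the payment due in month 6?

$274.86

Month 1: opening $4,070.38; interest $20.35 → $4,090.73; payment $818.15; balance $3,272.58
Month 2: opening $3,272.58; interest $16.36 → $3,288.94; payment $657.79; balance $2,631.15
Month 3: opening $2,631.15; interest $13.16 → $2,644.31; payment $528.86; balance $2,115.45
Month 4: opening $2,115.45; interest $10.58 → $2,126.03; payment $425.21; balance $1,700.82
Month 5: opening $1,700.82; interest $8.50 → $1,709.32; payment $341.86; balance $1,367.46
Month 6: opening $1,367.46; interest $6.84 → $1,374.30; payment $274.86; balance $1,099.44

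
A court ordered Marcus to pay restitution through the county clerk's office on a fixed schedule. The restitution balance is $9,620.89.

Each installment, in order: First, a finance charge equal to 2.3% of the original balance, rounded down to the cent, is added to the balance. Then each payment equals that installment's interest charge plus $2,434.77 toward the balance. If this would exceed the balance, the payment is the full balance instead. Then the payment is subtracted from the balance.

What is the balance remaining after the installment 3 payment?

$2,316.58

Installment 1: opening $9,620.89; interest $221.28 → $9,842.17; payment $2,656.05; balance $7,186.12
Installment 2: opening $7,186.12; interest $221.28 → $7,407.40; payment $2,656.05; balance $4,751.35
Installment 3: opening $4,751.35; interest $221.28 → $4,972.63; payment $2,656.05; balance $2,316.58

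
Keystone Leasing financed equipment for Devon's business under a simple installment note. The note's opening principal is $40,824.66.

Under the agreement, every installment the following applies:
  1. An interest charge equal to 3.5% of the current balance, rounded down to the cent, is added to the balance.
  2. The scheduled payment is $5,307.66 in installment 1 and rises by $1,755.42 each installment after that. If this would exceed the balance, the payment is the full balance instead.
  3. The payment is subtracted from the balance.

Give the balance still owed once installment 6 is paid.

$0.00

Installment 1: opening $40,824.66; interest $1,428.86 → $42,253.52; payment $5,307.66; balance $36,945.86
Installment 2: opening $36,945.86; interest $1,293.10 → $38,238.96; payment $7,063.08; balance $31,175.88
Installment 3: opening $31,175.88; interest $1,091.15 → $32,267.03; payment $8,818.50; balance $23,448.53
Installment 4: opening $23,448.53; interest $820.69 → $24,269.22; payment $10,573.92; balance $13,695.30
Installment 5: opening $13,695.30; interest $479.33 → $14,174.63; payment $12,329.34; balance $1,845.29
Installment 6: opening $1,845.29; interest $64.58 → $1,909.87; payment $1,909.87; balance $0.00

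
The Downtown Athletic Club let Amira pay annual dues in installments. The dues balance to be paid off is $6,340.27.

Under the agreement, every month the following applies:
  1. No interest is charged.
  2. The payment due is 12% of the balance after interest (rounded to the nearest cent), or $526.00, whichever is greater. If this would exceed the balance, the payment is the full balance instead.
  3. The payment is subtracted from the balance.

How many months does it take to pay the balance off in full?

12

Month 1: $6,340.27 − $760.83 → $5,579.44
Month 2: $5,579.44 − $669.53 → $4,909.91
Month 3: $4,909.91 − $589.19 → $4,320.72
Month 4: $4,320.72 − $526.00 → $3,794.72
Month 5: $3,794.72 − $526.00 → $3,268.72
Month 6: $3,268.72 − $526.00 → $2,742.72
Month 7: $2,742.72 − $526.00 → $2,216.72
Month 8: $2,216.72 − $526.00 → $1,690.72
Month 9: $1,690.72 − $526.00 → $1,164.72
Month 10: $1,164.72 − $526.00 → $638.72
Month 11: $638.72 − $526.00 → $112.72
Month 12: $112.72 − $112.72 → $0.00
Balance reaches $0.00 in month 12.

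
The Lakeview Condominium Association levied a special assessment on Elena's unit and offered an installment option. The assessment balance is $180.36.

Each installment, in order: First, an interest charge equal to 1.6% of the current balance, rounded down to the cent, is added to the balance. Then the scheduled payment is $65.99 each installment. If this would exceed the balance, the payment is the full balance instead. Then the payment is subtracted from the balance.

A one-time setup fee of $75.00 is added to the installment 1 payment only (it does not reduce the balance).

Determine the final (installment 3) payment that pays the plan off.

$53.98

Installment 1: $180.36 +$2.88 interest = $183.24; pay $65.99 (+ $75.00 fee) → $117.25
Installment 2: $117.25 +$1.87 interest = $119.12; pay $65.99 → $53.13
Installment 3: $53.13 +$0.85 interest = $53.98; pay $53.98 → $0.00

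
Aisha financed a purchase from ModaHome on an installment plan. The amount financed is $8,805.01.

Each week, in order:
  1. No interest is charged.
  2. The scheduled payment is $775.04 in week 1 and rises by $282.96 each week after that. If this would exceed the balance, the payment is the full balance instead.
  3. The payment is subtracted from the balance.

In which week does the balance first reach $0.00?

Week 1: opening $8,805.01; payment $775.04; balance $8,029.97
Week 2: opening $8,029.97; payment $1,058.00; balance $6,971.97
Week 3: opening $6,971.97; payment $1,340.96; balance $5,631.01
Week 4: opening $5,631.01; payment $1,623.92; balance $4,007.09
Week 5: opening $4,007.09; payment $1,906.88; balance $2,100.21
Week 6: opening $2,100.21; payment $2,100.21; balance $0.00
Balance reaches $0.00 in week 6.

6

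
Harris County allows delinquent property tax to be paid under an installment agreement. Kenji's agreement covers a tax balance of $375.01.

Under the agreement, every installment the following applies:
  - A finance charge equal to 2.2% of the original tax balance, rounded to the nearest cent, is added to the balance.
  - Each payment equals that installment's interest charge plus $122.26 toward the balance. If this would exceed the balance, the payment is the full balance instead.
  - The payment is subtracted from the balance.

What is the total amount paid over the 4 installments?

Installment 1: opening $375.01; interest $8.25 → $383.26; payment $130.51; balance $252.75
Installment 2: opening $252.75; interest $8.25 → $261.00; payment $130.51; balance $130.49
Installment 3: opening $130.49; interest $8.25 → $138.74; payment $130.51; balance $8.23
Installment 4: opening $8.23; interest $8.25 → $16.48; payment $16.48; balance $0.00
Total paid: $408.01

$408.01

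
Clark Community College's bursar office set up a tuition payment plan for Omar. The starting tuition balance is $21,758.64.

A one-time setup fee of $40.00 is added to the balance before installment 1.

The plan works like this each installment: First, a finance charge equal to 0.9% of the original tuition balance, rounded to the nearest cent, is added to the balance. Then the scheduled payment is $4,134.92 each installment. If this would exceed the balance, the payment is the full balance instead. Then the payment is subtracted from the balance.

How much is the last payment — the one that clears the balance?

Installment 1: opening $21,798.64; interest $195.83 → $21,994.47; payment $4,134.92; balance $17,859.55
Installment 2: opening $17,859.55; interest $195.83 → $18,055.38; payment $4,134.92; balance $13,920.46
Installment 3: opening $13,920.46; interest $195.83 → $14,116.29; payment $4,134.92; balance $9,981.37
Installment 4: opening $9,981.37; interest $195.83 → $10,177.20; payment $4,134.92; balance $6,042.28
Installment 5: opening $6,042.28; interest $195.83 → $6,238.11; payment $4,134.92; balance $2,103.19
Installment 6: opening $2,103.19; interest $195.83 → $2,299.02; payment $2,299.02; balance $0.00

$2,299.02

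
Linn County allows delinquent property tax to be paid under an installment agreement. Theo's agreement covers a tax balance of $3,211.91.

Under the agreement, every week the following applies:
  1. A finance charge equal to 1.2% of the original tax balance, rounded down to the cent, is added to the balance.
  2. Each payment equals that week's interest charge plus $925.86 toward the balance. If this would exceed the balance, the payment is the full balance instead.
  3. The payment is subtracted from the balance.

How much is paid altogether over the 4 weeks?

Week 1: opening $3,211.91; interest $38.54 → $3,250.45; payment $964.40; balance $2,286.05
Week 2: opening $2,286.05; interest $38.54 → $2,324.59; payment $964.40; balance $1,360.19
Week 3: opening $1,360.19; interest $38.54 → $1,398.73; payment $964.40; balance $434.33
Week 4: opening $434.33; interest $38.54 → $472.87; payment $472.87; balance $0.00
Total paid: $3,366.07

$3,366.07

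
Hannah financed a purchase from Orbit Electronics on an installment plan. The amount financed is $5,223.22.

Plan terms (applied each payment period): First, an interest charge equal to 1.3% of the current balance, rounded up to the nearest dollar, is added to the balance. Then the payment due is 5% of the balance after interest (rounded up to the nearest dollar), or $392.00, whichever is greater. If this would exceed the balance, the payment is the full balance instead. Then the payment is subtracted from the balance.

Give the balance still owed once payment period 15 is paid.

$0.00

Payment period 1: opening $5,223.22; interest $68.00 → $5,291.22; payment $392.00; balance $4,899.22
Payment period 2: opening $4,899.22; interest $64.00 → $4,963.22; payment $392.00; balance $4,571.22
Payment period 3: opening $4,571.22; interest $60.00 → $4,631.22; payment $392.00; balance $4,239.22
Payment period 4: opening $4,239.22; interest $56.00 → $4,295.22; payment $392.00; balance $3,903.22
Payment period 5: opening $3,903.22; interest $51.00 → $3,954.22; payment $392.00; balance $3,562.22
Payment period 6: opening $3,562.22; interest $47.00 → $3,609.22; payment $392.00; balance $3,217.22
Payment period 7: opening $3,217.22; interest $42.00 → $3,259.22; payment $392.00; balance $2,867.22
Payment period 8: opening $2,867.22; interest $38.00 → $2,905.22; payment $392.00; balance $2,513.22
Payment period 9: opening $2,513.22; interest $33.00 → $2,546.22; payment $392.00; balance $2,154.22
Payment period 10: opening $2,154.22; interest $29.00 → $2,183.22; payment $392.00; balance $1,791.22
Payment period 11: opening $1,791.22; interest $24.00 → $1,815.22; payment $392.00; balance $1,423.22
Payment period 12: opening $1,423.22; interest $19.00 → $1,442.22; payment $392.00; balance $1,050.22
Payment period 13: opening $1,050.22; interest $14.00 → $1,064.22; payment $392.00; balance $672.22
Payment period 14: opening $672.22; interest $9.00 → $681.22; payment $392.00; balance $289.22
Payment period 15: opening $289.22; interest $4.00 → $293.22; payment $293.22; balance $0.00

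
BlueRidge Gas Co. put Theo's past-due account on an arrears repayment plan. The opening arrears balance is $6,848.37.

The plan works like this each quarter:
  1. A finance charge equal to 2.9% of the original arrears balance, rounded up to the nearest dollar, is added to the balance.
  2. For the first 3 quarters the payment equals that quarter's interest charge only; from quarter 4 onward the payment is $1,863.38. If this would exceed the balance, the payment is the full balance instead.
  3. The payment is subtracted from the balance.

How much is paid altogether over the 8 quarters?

$8,440.37

Quarter 1: $6,848.37 +$199.00 interest = $7,047.37; pay $199.00 → $6,848.37
Quarter 2: $6,848.37 +$199.00 interest = $7,047.37; pay $199.00 → $6,848.37
Quarter 3: $6,848.37 +$199.00 interest = $7,047.37; pay $199.00 → $6,848.37
Quarter 4: $6,848.37 +$199.00 interest = $7,047.37; pay $1,863.38 → $5,183.99
Quarter 5: $5,183.99 +$199.00 interest = $5,382.99; pay $1,863.38 → $3,519.61
Quarter 6: $3,519.61 +$199.00 interest = $3,718.61; pay $1,863.38 → $1,855.23
Quarter 7: $1,855.23 +$199.00 interest = $2,054.23; pay $1,863.38 → $190.85
Quarter 8: $190.85 +$199.00 interest = $389.85; pay $389.85 → $0.00
Total paid: $8,440.37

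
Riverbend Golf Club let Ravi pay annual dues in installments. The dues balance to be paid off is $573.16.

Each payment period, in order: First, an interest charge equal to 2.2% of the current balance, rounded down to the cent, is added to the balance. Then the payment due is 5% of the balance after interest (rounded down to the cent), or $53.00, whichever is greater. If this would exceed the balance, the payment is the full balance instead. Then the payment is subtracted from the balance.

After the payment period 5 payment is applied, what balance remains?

# | Opening | Interest | Payment | End bal
1 | $573.16 | $12.60 | $53.00 | $532.76
2 | $532.76 | $11.72 | $53.00 | $491.48
3 | $491.48 | $10.81 | $53.00 | $449.29
4 | $449.29 | $9.88 | $53.00 | $406.17
5 | $406.17 | $8.93 | $53.00 | $362.10

$362.10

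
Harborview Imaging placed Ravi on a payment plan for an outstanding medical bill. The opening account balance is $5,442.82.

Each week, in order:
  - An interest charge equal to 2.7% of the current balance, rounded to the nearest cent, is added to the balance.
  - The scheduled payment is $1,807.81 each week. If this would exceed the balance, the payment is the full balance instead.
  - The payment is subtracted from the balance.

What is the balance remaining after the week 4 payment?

$0.00

Week 1: $5,442.82 +$146.96 interest = $5,589.78; pay $1,807.81 → $3,781.97
Week 2: $3,781.97 +$102.11 interest = $3,884.08; pay $1,807.81 → $2,076.27
Week 3: $2,076.27 +$56.06 interest = $2,132.33; pay $1,807.81 → $324.52
Week 4: $324.52 +$8.76 interest = $333.28; pay $333.28 → $0.00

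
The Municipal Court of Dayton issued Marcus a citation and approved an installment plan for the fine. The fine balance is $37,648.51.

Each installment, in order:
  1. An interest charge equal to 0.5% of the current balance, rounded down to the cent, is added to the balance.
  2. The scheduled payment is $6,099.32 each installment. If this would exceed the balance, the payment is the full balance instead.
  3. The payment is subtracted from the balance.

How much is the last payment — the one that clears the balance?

Installment 1: opening $37,648.51; interest $188.24 → $37,836.75; payment $6,099.32; balance $31,737.43
Installment 2: opening $31,737.43; interest $158.68 → $31,896.11; payment $6,099.32; balance $25,796.79
Installment 3: opening $25,796.79; interest $128.98 → $25,925.77; payment $6,099.32; balance $19,826.45
Installment 4: opening $19,826.45; interest $99.13 → $19,925.58; payment $6,099.32; balance $13,826.26
Installment 5: opening $13,826.26; interest $69.13 → $13,895.39; payment $6,099.32; balance $7,796.07
Installment 6: opening $7,796.07; interest $38.98 → $7,835.05; payment $6,099.32; balance $1,735.73
Installment 7: opening $1,735.73; interest $8.67 → $1,744.40; payment $1,744.40; balance $0.00

$1,744.40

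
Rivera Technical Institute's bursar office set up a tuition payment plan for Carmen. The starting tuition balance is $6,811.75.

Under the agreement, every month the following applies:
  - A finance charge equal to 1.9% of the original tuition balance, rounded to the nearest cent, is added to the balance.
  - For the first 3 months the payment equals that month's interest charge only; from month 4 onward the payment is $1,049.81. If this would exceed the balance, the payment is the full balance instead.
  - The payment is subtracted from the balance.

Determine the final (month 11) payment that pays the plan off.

$498.44

# | Opening | Interest | Payment | End bal
1 | $6,811.75 | $129.42 | $129.42 | $6,811.75
2 | $6,811.75 | $129.42 | $129.42 | $6,811.75
3 | $6,811.75 | $129.42 | $129.42 | $6,811.75
4 | $6,811.75 | $129.42 | $1,049.81 | $5,891.36
5 | $5,891.36 | $129.42 | $1,049.81 | $4,970.97
6 | $4,970.97 | $129.42 | $1,049.81 | $4,050.58
7 | $4,050.58 | $129.42 | $1,049.81 | $3,130.19
8 | $3,130.19 | $129.42 | $1,049.81 | $2,209.80
9 | $2,209.80 | $129.42 | $1,049.81 | $1,289.41
10 | $1,289.41 | $129.42 | $1,049.81 | $369.02
11 | $369.02 | $129.42 | $498.44 | $0.00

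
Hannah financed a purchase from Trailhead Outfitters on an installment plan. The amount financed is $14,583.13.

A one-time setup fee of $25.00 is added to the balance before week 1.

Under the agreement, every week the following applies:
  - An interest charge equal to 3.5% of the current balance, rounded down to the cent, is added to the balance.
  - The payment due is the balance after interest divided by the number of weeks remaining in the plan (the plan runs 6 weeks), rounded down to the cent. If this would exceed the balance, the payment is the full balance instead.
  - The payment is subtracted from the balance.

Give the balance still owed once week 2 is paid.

Week 1: $14,608.13 +$511.28 interest = $15,119.41; pay $2,519.90 → $12,599.51
Week 2: $12,599.51 +$440.98 interest = $13,040.49; pay $2,608.09 → $10,432.40

$10,432.40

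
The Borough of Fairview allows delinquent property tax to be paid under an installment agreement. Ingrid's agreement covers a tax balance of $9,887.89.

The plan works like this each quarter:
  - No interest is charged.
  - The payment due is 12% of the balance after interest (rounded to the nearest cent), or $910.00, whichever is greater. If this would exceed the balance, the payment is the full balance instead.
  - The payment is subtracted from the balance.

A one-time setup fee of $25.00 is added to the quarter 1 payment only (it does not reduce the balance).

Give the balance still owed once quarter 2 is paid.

Quarter 1: opening $9,887.89; payment $1,186.55 (+ $25.00 fee); balance $8,701.34
Quarter 2: opening $8,701.34; payment $1,044.16; balance $7,657.18

$7,657.18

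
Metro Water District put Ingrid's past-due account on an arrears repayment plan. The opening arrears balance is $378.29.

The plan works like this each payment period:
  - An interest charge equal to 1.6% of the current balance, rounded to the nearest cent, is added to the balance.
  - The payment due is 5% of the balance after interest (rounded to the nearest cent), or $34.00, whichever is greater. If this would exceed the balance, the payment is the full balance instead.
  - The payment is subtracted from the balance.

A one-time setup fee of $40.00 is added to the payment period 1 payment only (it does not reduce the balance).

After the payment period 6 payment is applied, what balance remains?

$203.75

Payment period 1: opening $378.29; interest $6.05 → $384.34; payment $34.00 (+ $40.00 fee); balance $350.34
Payment period 2: opening $350.34; interest $5.61 → $355.95; payment $34.00; balance $321.95
Payment period 3: opening $321.95; interest $5.15 → $327.10; payment $34.00; balance $293.10
Payment period 4: opening $293.10; interest $4.69 → $297.79; payment $34.00; balance $263.79
Payment period 5: opening $263.79; interest $4.22 → $268.01; payment $34.00; balance $234.01
Payment period 6: opening $234.01; interest $3.74 → $237.75; payment $34.00; balance $203.75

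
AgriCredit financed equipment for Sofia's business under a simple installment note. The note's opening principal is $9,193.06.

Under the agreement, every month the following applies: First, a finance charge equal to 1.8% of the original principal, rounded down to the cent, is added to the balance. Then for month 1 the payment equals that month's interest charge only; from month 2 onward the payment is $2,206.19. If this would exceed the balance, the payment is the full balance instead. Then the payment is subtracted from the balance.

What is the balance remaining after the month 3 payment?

Month 1: opening $9,193.06; interest $165.47 → $9,358.53; payment $165.47; balance $9,193.06
Month 2: opening $9,193.06; interest $165.47 → $9,358.53; payment $2,206.19; balance $7,152.34
Month 3: opening $7,152.34; interest $165.47 → $7,317.81; payment $2,206.19; balance $5,111.62

$5,111.62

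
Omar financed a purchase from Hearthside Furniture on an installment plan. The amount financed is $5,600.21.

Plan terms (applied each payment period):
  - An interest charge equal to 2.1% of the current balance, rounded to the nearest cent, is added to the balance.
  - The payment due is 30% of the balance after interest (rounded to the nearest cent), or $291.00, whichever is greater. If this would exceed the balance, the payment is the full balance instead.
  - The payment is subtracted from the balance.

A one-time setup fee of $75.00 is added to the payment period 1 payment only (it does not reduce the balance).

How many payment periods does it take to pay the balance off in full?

# | Opening | Interest | Payment | Fee | End bal
1 | $5,600.21 | $117.60 | $1,715.34 | $75.00 | $4,002.47
2 | $4,002.47 | $84.05 | $1,225.96 | — | $2,860.56
3 | $2,860.56 | $60.07 | $876.19 | — | $2,044.44
4 | $2,044.44 | $42.93 | $626.21 | — | $1,461.16
5 | $1,461.16 | $30.68 | $447.55 | — | $1,044.29
6 | $1,044.29 | $21.93 | $319.87 | — | $746.35
7 | $746.35 | $15.67 | $291.00 | — | $471.02
8 | $471.02 | $9.89 | $291.00 | — | $189.91
9 | $189.91 | $3.99 | $193.90 | — | $0.00
Balance reaches $0.00 in payment period 9.

9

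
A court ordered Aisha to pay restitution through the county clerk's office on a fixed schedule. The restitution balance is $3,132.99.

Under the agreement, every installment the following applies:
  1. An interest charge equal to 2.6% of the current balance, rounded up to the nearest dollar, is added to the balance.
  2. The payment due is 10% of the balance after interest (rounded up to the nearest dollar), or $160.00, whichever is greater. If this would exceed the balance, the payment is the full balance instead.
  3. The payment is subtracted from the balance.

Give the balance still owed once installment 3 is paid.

Installment 1: $3,132.99 +$82.00 interest = $3,214.99; pay $322.00 → $2,892.99
Installment 2: $2,892.99 +$76.00 interest = $2,968.99; pay $297.00 → $2,671.99
Installment 3: $2,671.99 +$70.00 interest = $2,741.99; pay $275.00 → $2,466.99

$2,466.99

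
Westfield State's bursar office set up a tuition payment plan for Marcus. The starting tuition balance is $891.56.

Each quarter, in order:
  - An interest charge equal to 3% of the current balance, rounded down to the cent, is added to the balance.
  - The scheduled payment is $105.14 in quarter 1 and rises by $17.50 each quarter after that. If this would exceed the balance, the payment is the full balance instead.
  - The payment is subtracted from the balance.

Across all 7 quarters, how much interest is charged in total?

$116.32

Quarter 1: $891.56 +$26.74 interest = $918.30; pay $105.14 → $813.16
Quarter 2: $813.16 +$24.39 interest = $837.55; pay $122.64 → $714.91
Quarter 3: $714.91 +$21.44 interest = $736.35; pay $140.14 → $596.21
Quarter 4: $596.21 +$17.88 interest = $614.09; pay $157.64 → $456.45
Quarter 5: $456.45 +$13.69 interest = $470.14; pay $175.14 → $295.00
Quarter 6: $295.00 +$8.85 interest = $303.85; pay $192.64 → $111.21
Quarter 7: $111.21 +$3.33 interest = $114.54; pay $114.54 → $0.00
Total interest: $26.74 + $24.39 + $21.44 + $17.88 + $13.69 + $8.85 + $3.33 = $116.32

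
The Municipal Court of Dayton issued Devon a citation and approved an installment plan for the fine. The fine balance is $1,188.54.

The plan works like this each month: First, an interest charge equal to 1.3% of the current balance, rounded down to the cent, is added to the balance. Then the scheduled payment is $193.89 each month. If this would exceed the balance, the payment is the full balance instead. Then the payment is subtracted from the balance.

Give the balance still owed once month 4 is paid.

$460.74

Month 1: $1,188.54 +$15.45 interest = $1,203.99; pay $193.89 → $1,010.10
Month 2: $1,010.10 +$13.13 interest = $1,023.23; pay $193.89 → $829.34
Month 3: $829.34 +$10.78 interest = $840.12; pay $193.89 → $646.23
Month 4: $646.23 +$8.40 interest = $654.63; pay $193.89 → $460.74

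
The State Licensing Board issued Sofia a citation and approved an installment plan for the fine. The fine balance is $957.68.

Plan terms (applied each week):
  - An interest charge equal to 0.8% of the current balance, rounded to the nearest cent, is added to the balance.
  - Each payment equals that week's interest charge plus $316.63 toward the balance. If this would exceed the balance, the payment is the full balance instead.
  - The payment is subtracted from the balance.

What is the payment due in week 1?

$324.29

Week 1: $957.68 +$7.66 interest = $965.34; pay $324.29 → $641.05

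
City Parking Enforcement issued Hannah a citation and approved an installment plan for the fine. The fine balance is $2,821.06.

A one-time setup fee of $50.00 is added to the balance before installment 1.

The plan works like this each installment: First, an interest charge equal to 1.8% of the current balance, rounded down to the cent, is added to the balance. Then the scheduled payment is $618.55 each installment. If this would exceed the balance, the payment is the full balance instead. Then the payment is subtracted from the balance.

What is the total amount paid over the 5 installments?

Installment 1: opening $2,871.06; interest $51.67 → $2,922.73; payment $618.55; balance $2,304.18
Installment 2: opening $2,304.18; interest $41.47 → $2,345.65; payment $618.55; balance $1,727.10
Installment 3: opening $1,727.10; interest $31.08 → $1,758.18; payment $618.55; balance $1,139.63
Installment 4: opening $1,139.63; interest $20.51 → $1,160.14; payment $618.55; balance $541.59
Installment 5: opening $541.59; interest $9.74 → $551.33; payment $551.33; balance $0.00
Total paid: $3,025.53

$3,025.53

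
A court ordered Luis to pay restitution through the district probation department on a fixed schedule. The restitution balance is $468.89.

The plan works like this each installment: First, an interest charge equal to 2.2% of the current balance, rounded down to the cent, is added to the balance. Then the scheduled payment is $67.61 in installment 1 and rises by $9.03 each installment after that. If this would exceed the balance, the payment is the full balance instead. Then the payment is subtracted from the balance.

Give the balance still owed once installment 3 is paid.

Installment 1: $468.89 +$10.31 interest = $479.20; pay $67.61 → $411.59
Installment 2: $411.59 +$9.05 interest = $420.64; pay $76.64 → $344.00
Installment 3: $344.00 +$7.56 interest = $351.56; pay $85.67 → $265.89

$265.89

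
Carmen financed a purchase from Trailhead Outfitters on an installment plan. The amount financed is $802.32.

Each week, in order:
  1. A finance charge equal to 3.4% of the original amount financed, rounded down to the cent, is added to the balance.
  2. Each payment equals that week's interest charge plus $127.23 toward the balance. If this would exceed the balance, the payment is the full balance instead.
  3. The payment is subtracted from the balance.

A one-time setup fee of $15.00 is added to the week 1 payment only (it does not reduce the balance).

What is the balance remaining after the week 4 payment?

Week 1: opening $802.32; interest $27.27 → $829.59; payment $154.50 (+ $15.00 fee); balance $675.09
Week 2: opening $675.09; interest $27.27 → $702.36; payment $154.50; balance $547.86
Week 3: opening $547.86; interest $27.27 → $575.13; payment $154.50; balance $420.63
Week 4: opening $420.63; interest $27.27 → $447.90; payment $154.50; balance $293.40

$293.40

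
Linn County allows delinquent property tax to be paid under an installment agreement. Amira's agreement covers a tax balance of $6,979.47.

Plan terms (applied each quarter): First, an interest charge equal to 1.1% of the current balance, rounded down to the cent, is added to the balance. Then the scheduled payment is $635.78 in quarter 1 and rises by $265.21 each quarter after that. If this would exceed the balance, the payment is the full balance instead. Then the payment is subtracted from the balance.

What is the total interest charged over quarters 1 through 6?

Quarter 1: $6,979.47 +$76.77 interest = $7,056.24; pay $635.78 → $6,420.46
Quarter 2: $6,420.46 +$70.62 interest = $6,491.08; pay $900.99 → $5,590.09
Quarter 3: $5,590.09 +$61.49 interest = $5,651.58; pay $1,166.20 → $4,485.38
Quarter 4: $4,485.38 +$49.33 interest = $4,534.71; pay $1,431.41 → $3,103.30
Quarter 5: $3,103.30 +$34.13 interest = $3,137.43; pay $1,696.62 → $1,440.81
Quarter 6: $1,440.81 +$15.84 interest = $1,456.65; pay $1,456.65 → $0.00
Total interest: $76.77 + $70.62 + $61.49 + $49.33 + $34.13 + $15.84 = $308.18

$308.18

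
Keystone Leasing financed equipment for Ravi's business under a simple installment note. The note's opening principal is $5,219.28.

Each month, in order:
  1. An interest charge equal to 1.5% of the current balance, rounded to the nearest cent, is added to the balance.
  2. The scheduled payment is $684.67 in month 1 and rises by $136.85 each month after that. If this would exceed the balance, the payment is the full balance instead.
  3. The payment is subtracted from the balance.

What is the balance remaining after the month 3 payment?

Month 1: $5,219.28 +$78.29 interest = $5,297.57; pay $684.67 → $4,612.90
Month 2: $4,612.90 +$69.19 interest = $4,682.09; pay $821.52 → $3,860.57
Month 3: $3,860.57 +$57.91 interest = $3,918.48; pay $958.37 → $2,960.11

$2,960.11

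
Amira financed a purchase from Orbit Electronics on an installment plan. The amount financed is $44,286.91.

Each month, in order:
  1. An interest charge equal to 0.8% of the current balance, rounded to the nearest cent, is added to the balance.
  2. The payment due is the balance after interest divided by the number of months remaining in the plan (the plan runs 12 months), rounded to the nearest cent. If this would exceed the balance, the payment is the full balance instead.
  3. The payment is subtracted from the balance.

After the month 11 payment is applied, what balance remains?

$4,028.65

Month 1: $44,286.91 +$354.30 interest = $44,641.21; pay $3,720.10 → $40,921.11
Month 2: $40,921.11 +$327.37 interest = $41,248.48; pay $3,749.86 → $37,498.62
Month 3: $37,498.62 +$299.99 interest = $37,798.61; pay $3,779.86 → $34,018.75
Month 4: $34,018.75 +$272.15 interest = $34,290.90; pay $3,810.10 → $30,480.80
Month 5: $30,480.80 +$243.85 interest = $30,724.65; pay $3,840.58 → $26,884.07
Month 6: $26,884.07 +$215.07 interest = $27,099.14; pay $3,871.31 → $23,227.83
Month 7: $23,227.83 +$185.82 interest = $23,413.65; pay $3,902.28 → $19,511.37
Month 8: $19,511.37 +$156.09 interest = $19,667.46; pay $3,933.49 → $15,733.97
Month 9: $15,733.97 +$125.87 interest = $15,859.84; pay $3,964.96 → $11,894.88
Month 10: $11,894.88 +$95.16 interest = $11,990.04; pay $3,996.68 → $7,993.36
Month 11: $7,993.36 +$63.95 interest = $8,057.31; pay $4,028.66 → $4,028.65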